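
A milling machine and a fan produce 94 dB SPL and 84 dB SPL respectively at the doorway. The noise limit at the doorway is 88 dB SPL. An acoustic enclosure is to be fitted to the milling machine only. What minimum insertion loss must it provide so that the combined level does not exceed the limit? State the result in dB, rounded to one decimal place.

The untreated sources together contribute 10^(84/10) = 2.512e+08, i.e. 84.00 dB SPL.
To meet 88 dB SPL overall, the treated milling machine may contribute at most 10^(88/10) − 2.512e+08 = 3.798e+08, i.e. 85.80 dB SPL.
So the milling machine must be reduced from 94 to 85.80 dB SPL: IL = 8.20 dB.

8.2 dB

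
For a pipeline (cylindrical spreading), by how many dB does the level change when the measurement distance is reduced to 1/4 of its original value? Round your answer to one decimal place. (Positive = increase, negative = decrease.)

+6.0 dB

A line source loses 3 dB per doubling of distance; generally ΔL = −10·log₁₀(r₂/r₁).
ΔL = −10·log₁₀(0.25) = +6.02 dB.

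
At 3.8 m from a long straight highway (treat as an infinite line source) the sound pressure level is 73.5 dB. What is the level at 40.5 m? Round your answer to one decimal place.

63.2 dB

Line-source attenuation: ΔL = 10·log₁₀(r₂/r₁) = 10·log₁₀(40.5/3.8) = 10.277 dB.
L₂ = 73.5 − 10·log₁₀(40.5/3.8) = 73.5 − 10.277 = 63.22 dB.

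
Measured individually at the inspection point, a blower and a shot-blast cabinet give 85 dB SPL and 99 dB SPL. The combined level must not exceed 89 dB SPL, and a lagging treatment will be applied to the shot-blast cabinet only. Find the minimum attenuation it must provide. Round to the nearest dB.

Fixed contribution from the other source: Σ 10^(L/10) = 10^(85/10) = 3.162e+08 (85.00 dB SPL).
To meet 89 dB SPL overall, the treated shot-blast cabinet may contribute at most 10^(89/10) − 3.162e+08 = 4.781e+08, i.e. 86.80 dB SPL.
Required insertion loss = 99 − 86.80 = 12.20 dB.

12 dB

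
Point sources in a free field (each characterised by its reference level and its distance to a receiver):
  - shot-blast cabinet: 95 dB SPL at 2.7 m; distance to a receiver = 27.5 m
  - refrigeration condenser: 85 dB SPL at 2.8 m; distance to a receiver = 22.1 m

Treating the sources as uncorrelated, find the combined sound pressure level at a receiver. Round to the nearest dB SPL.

76 dB SPL

Propagate each source to the receiver with L = L_ref − 20·log₁₀(r/r_ref), then add intensities.
shot-blast cabinet: 95 − 20·log₁₀(27.5/2.7) = 95 − 20.16 = 74.84 dB SPL.
refrigeration condenser: 85 − 20·log₁₀(22.1/2.8) = 85 − 17.94 = 67.06 dB SPL.
Σ 10^(L/10) = 3.556e+07 → L_total = 10·log₁₀(3.556e+07) = 75.51 dB SPL.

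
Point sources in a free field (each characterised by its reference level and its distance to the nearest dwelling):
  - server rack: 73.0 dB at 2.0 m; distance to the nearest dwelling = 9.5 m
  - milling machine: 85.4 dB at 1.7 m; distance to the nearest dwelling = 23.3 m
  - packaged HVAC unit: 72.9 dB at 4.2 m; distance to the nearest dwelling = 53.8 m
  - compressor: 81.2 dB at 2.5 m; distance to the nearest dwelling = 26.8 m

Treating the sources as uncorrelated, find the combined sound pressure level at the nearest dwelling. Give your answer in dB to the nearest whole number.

Apply inverse-square spreading to bring every level to the receiver, then sum 10^(L/10).
server rack: 73.0 − 20·log₁₀(9.5/2.0) = 73.0 − 13.53 = 59.47 dB.
milling machine: 85.4 − 20·log₁₀(23.3/1.7) = 85.4 − 22.74 = 62.66 dB.
packaged HVAC unit: 72.9 − 20·log₁₀(53.8/4.2) = 72.9 − 22.15 = 50.75 dB.
compressor: 81.2 − 20·log₁₀(26.8/2.5) = 81.2 − 20.60 = 60.60 dB.
Σ 10^(L/10) = 3.996e+06 → L_total = 10·log₁₀(3.996e+06) = 66.02 dB.

66 dB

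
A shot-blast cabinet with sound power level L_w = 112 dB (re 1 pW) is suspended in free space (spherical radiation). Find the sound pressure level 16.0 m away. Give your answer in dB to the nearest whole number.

The power spreads over a sphere of area 4π·r², so L_p = L_w − 10·log₁₀(4π·r²).
4π·r² = 3217 m², 10·log₁₀ of that is 35.074 dB.
L_p = 112 − 35.074 = 76.93 dB.

77 dB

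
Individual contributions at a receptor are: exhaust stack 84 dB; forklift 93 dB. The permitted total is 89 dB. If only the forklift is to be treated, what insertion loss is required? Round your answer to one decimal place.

5.7 dB

Fixed contribution from the other source: Σ 10^(L/10) = 10^(84/10) = 2.512e+08 (84.00 dB).
The limit corresponds to 10^(89/10) = 7.943e+08; subtracting the fixed part leaves 5.431e+08 for the forklift, i.e. 87.35 dB.
Required insertion loss = 93 − 87.35 = 5.65 dB.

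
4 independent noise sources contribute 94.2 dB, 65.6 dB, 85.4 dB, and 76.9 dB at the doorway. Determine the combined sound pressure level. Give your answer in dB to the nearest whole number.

95 dB

Incoherent sources combine by intensity addition: L_total = 10·log₁₀(Σ 10^(L_i/10)).
Σ 10^(L/10) = 10^(94.2/10) + 10^(65.6/10) + 10^(85.4/10) + 10^(76.9/10) = 3.030e+09.
L_total = 10·log₁₀(3.030e+09) = 94.81 dB.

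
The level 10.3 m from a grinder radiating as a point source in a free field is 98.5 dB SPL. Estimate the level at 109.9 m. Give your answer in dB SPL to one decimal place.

For a point source, L₂ = L₁ − 20·log₁₀(r₂/r₁).
L₂ = 98.5 − 20·log₁₀(109.9/10.3) = 98.5 − 20.563 = 77.94 dB SPL.

77.9 dB SPL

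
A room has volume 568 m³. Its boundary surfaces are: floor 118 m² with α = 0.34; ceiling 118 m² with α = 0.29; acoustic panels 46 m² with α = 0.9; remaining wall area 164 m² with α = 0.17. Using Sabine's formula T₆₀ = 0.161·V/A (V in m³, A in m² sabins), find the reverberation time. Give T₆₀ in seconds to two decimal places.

Total absorption A = 118·0.34 + 118·0.29 + 46·0.9 + 164·0.17 = 143.62 m² sabins.
T₆₀ = 0.161·V/A = 0.161·568/143.62 = 0.637 s.

0.64 s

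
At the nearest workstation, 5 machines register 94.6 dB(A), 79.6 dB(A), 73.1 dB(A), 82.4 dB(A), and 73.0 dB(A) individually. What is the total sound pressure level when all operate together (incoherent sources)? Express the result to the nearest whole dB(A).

95 dB(A)

For uncorrelated sources the intensities add, so convert each level to linear form, sum, and take 10·log₁₀ of the total.
Σ 10^(L/10) = 10^(94.6/10) + 10^(79.6/10) + 10^(73.1/10) + 10^(82.4/10) + 10^(73.0/10) = 3.189e+09.
L_total = 10·log₁₀(3.189e+09) = 95.04 dB(A).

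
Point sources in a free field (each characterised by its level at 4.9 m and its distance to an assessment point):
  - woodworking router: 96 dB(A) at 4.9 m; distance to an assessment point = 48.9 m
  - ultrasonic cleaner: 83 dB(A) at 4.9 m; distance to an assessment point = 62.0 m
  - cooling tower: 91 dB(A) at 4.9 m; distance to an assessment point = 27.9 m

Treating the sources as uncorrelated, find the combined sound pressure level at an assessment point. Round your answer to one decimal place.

79.0 dB(A)

Apply inverse-square spreading to bring every level to the receiver, then sum 10^(L/10).
woodworking router: 96 − 20·log₁₀(48.9/4.9) = 96 − 19.98 = 76.02 dB(A).
ultrasonic cleaner: 83 − 20·log₁₀(62.0/4.9) = 83 − 22.04 = 60.96 dB(A).
cooling tower: 91 − 20·log₁₀(27.9/4.9) = 91 − 15.11 = 75.89 dB(A).
Σ 10^(L/10) = 8.005e+07 → L_total = 10·log₁₀(8.005e+07) = 79.03 dB(A).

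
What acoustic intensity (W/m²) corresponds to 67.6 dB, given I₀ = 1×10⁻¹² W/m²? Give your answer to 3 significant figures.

5.75e-06 W/m²

I = I₀·10^(L/10) = 10⁻¹² × 10^(67.6/10) = 10^(-5.240).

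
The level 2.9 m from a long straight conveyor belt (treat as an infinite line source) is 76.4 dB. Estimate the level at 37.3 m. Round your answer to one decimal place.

For a line source, L₂ = L₁ − 10·log₁₀(r₂/r₁).
L₂ = 76.4 − 10·log₁₀(37.3/2.9) = 76.4 − 11.093 = 65.31 dB.

65.3 dB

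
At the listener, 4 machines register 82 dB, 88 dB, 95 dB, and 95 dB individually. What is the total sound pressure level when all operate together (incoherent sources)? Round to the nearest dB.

For uncorrelated sources the intensities add, so convert each level to linear form, sum, and take 10·log₁₀ of the total.
Σ 10^(L/10) = 10^(82/10) + 10^(88/10) + 10^(95/10) + 10^(95/10) = 7.114e+09.
L_total = 10·log₁₀(7.114e+09) = 98.52 dB.

99 dB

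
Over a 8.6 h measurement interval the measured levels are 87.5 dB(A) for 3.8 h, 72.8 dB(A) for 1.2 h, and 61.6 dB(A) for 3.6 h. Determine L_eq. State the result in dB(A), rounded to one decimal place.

84.0 dB(A)

Weight each interval's intensity by its duration and average over T = 8.6 h:
Σ tᵢ·10^(Lᵢ/10) = 3.8·10^(87.5/10) + 1.2·10^(72.8/10) + 3.6·10^(61.6/10) = 2.165e+09.
L_eq = 10·log₁₀(2.165e+09/8.6) = 84.01 dB(A).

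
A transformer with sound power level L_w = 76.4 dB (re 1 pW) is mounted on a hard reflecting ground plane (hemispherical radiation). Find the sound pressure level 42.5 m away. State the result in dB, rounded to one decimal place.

35.9 dB

L_p = L_w − 10·log₁₀(2π·r²) with r = 42.5 m.
2π·r² = 1.135e+04 m², 10·log₁₀ of that is 40.550 dB.
L_p = 76.4 − 40.550 = 35.85 dB.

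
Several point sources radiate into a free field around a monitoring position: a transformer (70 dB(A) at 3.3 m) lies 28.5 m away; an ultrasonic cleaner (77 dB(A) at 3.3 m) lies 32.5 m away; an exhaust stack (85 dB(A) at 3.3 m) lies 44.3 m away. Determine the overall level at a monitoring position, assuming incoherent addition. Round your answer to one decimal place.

Propagate each source to the receiver with L = L_ref − 20·log₁₀(r/r_ref), then add intensities.
transformer: 70 − 20·log₁₀(28.5/3.3) = 70 − 18.73 = 51.27 dB(A).
ultrasonic cleaner: 77 − 20·log₁₀(32.5/3.3) = 77 − 19.87 = 57.13 dB(A).
exhaust stack: 85 − 20·log₁₀(44.3/3.3) = 85 − 22.56 = 62.44 dB(A).
Σ 10^(L/10) = 2.406e+06 → L_total = 10·log₁₀(2.406e+06) = 63.81 dB(A).

63.8 dB(A)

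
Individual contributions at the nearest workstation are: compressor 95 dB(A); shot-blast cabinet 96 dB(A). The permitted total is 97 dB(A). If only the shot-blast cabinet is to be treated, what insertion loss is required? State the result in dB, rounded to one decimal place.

The untreated sources together contribute 10^(95/10) = 3.162e+09, i.e. 95.00 dB(A).
To meet 97 dB(A) overall, the treated shot-blast cabinet may contribute at most 10^(97/10) − 3.162e+09 = 1.850e+09, i.e. 92.67 dB(A).
Required insertion loss = 96 − 92.67 = 3.33 dB.

3.3 dB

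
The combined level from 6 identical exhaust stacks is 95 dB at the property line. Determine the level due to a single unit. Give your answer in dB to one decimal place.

6 equal contributions raise the level by 10·log₁₀ 6 = 7.782 dB, so each unit alone gives 95 − 7.782.

87.2 dB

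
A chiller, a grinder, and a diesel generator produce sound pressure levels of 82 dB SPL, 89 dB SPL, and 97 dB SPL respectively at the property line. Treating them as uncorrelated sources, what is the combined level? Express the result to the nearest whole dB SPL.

98 dB SPL

For uncorrelated sources the intensities add, so convert each level to linear form, sum, and take 10·log₁₀ of the total.
Σ 10^(L/10) = 10^(82/10) + 10^(89/10) + 10^(97/10) = 5.965e+09.
L_total = 10·log₁₀(5.965e+09) = 97.76 dB SPL.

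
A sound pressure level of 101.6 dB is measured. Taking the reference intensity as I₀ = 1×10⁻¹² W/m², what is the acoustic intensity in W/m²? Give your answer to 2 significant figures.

I = I₀·10^(L/10) = 10⁻¹² × 10^(101.6/10) = 10^(-1.840).

0.014 W/m²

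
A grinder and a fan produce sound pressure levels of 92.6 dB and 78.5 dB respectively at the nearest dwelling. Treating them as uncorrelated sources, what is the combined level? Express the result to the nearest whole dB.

93 dB

Incoherent sources combine by intensity addition: L_total = 10·log₁₀(Σ 10^(L_i/10)).
Σ 10^(L/10) = 10^(92.6/10) + 10^(78.5/10) = 1.890e+09.
L_total = 10·log₁₀(1.890e+09) = 92.77 dB.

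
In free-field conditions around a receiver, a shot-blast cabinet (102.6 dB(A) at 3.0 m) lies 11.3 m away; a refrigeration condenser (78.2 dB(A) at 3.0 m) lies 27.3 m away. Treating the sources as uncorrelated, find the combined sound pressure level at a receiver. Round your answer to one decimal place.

91.1 dB(A)

Apply inverse-square spreading to bring every level to the receiver, then sum 10^(L/10).
shot-blast cabinet: 102.6 − 20·log₁₀(11.3/3.0) = 102.6 − 11.52 = 91.08 dB(A).
refrigeration condenser: 78.2 − 20·log₁₀(27.3/3.0) = 78.2 − 19.18 = 59.02 dB(A).
Σ 10^(L/10) = 1.283e+09 → L_total = 10·log₁₀(1.283e+09) = 91.08 dB(A).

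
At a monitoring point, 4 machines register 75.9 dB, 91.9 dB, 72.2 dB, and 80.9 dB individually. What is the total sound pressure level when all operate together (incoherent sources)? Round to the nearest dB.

For uncorrelated sources the intensities add, so convert each level to linear form, sum, and take 10·log₁₀ of the total.
Σ 10^(L/10) = 10^(75.9/10) + 10^(91.9/10) + 10^(72.2/10) + 10^(80.9/10) = 1.727e+09.
L_total = 10·log₁₀(1.727e+09) = 92.37 dB.

92 dB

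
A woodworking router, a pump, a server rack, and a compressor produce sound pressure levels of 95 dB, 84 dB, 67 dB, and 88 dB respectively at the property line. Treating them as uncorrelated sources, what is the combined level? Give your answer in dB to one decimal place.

96.1 dB

For uncorrelated sources the intensities add, so convert each level to linear form, sum, and take 10·log₁₀ of the total.
Σ 10^(L/10) = 10^(95/10) + 10^(84/10) + 10^(67/10) + 10^(88/10) = 4.049e+09.
L_total = 10·log₁₀(4.049e+09) = 96.07 dB.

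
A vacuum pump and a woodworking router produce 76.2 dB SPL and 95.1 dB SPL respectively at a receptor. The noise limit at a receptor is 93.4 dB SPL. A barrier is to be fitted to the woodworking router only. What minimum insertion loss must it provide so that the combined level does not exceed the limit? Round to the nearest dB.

2 dB

Everything except the woodworking router sums to 10^(76.2/10) = 4.169e+07 in linear terms, 76.20 dB SPL.
To meet 93.4 dB SPL overall, the treated woodworking router may contribute at most 10^(93.4/10) − 4.169e+07 = 2.146e+09, i.e. 93.32 dB SPL.
So the woodworking router must be reduced from 95.1 to 93.32 dB SPL: IL = 1.78 dB.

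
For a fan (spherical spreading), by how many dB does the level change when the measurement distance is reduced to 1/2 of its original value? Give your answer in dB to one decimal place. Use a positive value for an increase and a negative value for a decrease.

+6.0 dB

Point-source spreading: ΔL = −20·log₁₀(r₂/r₁).
ΔL = −20·log₁₀(0.5) = +6.02 dB.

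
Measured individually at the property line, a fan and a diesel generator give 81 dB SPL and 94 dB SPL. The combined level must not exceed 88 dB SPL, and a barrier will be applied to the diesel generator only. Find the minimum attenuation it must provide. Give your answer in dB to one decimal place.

Everything except the diesel generator sums to 10^(81/10) = 1.259e+08 in linear terms, 81.00 dB SPL.
To meet 88 dB SPL overall, the treated diesel generator may contribute at most 10^(88/10) − 1.259e+08 = 5.051e+08, i.e. 87.03 dB SPL.
So the diesel generator must be reduced from 94 to 87.03 dB SPL: IL = 6.97 dB.

7.0 dB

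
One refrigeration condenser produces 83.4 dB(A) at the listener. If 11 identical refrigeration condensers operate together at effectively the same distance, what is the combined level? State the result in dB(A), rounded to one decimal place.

With 11 equal, uncorrelated contributions the intensity is 11× that of one unit, giving a rise of 10·log₁₀ 11.
L_total = 83.4 + 10·log₁₀(11) = 83.4 + 10.414 = 93.81 dB(A).

93.8 dB(A)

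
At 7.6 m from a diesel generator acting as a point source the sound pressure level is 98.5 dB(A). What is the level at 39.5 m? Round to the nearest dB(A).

Spherical spreading from a point source gives a 20·log₁₀(r₂/r₁) drop.
L₂ = 98.5 − 20·log₁₀(39.5/7.6) = 98.5 − 14.316 = 84.18 dB(A).

84 dB(A)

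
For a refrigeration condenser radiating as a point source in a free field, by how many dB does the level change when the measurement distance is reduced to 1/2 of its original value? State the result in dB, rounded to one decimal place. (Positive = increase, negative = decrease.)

+6.0 dB

A point source loses 6 dB per doubling of distance; generally ΔL = −20·log₁₀(r₂/r₁).
ΔL = −20·log₁₀(0.5) = +6.02 dB.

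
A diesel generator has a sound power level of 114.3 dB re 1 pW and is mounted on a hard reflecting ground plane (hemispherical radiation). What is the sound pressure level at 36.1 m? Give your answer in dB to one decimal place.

75.2 dB

The power spreads over a hemisphere of area 2π·r², so L_p = L_w − 10·log₁₀(2π·r²).
2π·r² = 8188 m², 10·log₁₀ of that is 39.132 dB.
L_p = 114.3 − 39.132 = 75.17 dB.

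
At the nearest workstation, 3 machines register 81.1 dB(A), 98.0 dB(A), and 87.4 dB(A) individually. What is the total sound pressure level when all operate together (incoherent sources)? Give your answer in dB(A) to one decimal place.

98.4 dB(A)

Incoherent sources combine by intensity addition: L_total = 10·log₁₀(Σ 10^(L_i/10)).
Σ 10^(L/10) = 10^(81.1/10) + 10^(98.0/10) + 10^(87.4/10) = 6.988e+09.
L_total = 10·log₁₀(6.988e+09) = 98.44 dB(A).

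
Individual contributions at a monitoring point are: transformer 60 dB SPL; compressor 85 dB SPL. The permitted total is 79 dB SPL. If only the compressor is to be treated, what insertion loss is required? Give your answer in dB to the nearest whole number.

6 dB

Fixed contribution from the other source: Σ 10^(L/10) = 10^(60/10) = 1.000e+06 (60.00 dB SPL).
To meet 79 dB SPL overall, the treated compressor may contribute at most 10^(79/10) − 1.000e+06 = 7.843e+07, i.e. 78.94 dB SPL.
So the compressor must be reduced from 85 to 78.94 dB SPL: IL = 6.06 dB.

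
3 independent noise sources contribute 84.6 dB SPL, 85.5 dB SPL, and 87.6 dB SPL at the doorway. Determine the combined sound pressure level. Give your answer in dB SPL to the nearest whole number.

91 dB SPL

For uncorrelated sources the intensities add, so convert each level to linear form, sum, and take 10·log₁₀ of the total.
Σ 10^(L/10) = 10^(84.6/10) + 10^(85.5/10) + 10^(87.6/10) = 1.219e+09.
L_total = 10·log₁₀(1.219e+09) = 90.86 dB SPL.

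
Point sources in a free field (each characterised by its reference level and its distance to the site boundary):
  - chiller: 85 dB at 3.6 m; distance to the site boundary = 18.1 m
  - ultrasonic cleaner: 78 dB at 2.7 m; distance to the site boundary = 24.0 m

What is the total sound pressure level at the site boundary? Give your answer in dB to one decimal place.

First find each source's level at the receiver (point-source: −20·log₁₀(r/r_ref)), then combine on an intensity basis.
chiller: 85 − 20·log₁₀(18.1/3.6) = 85 − 14.03 = 70.97 dB.
ultrasonic cleaner: 78 − 20·log₁₀(24.0/2.7) = 78 − 18.98 = 59.02 dB.
Σ 10^(L/10) = 1.331e+07 → L_total = 10·log₁₀(1.331e+07) = 71.24 dB.

71.2 dB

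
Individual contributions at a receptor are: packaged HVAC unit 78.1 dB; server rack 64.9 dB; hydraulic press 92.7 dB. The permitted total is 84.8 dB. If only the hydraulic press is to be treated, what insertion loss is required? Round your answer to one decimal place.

The untreated sources together contribute 10^(78.1/10) + 10^(64.9/10) = 6.766e+07, i.e. 78.30 dB.
To meet 84.8 dB overall, the treated hydraulic press may contribute at most 10^(84.8/10) − 6.766e+07 = 2.343e+08, i.e. 83.70 dB.
So the hydraulic press must be reduced from 92.7 to 83.70 dB: IL = 9.00 dB.

9.0 dB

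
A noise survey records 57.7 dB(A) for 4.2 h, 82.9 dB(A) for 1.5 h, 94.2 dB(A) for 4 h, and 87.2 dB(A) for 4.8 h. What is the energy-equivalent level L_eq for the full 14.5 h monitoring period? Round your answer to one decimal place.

89.6 dB(A)

The energy average is taken in the linear domain: L_eq = 10·log₁₀[(Σ tᵢ·10^(Lᵢ/10))/T], T = 14.5 h.
Σ tᵢ·10^(Lᵢ/10) = 4.2·10^(57.7/10) + 1.5·10^(82.9/10) + 4·10^(94.2/10) + 4.8·10^(87.2/10) = 1.334e+10.
L_eq = 10·log₁₀(1.334e+10/14.5) = 89.64 dB(A).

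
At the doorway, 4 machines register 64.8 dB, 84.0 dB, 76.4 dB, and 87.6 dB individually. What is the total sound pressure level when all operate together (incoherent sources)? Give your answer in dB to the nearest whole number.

89 dB

Incoherent sources combine by intensity addition: L_total = 10·log₁₀(Σ 10^(L_i/10)).
Σ 10^(L/10) = 10^(64.8/10) + 10^(84.0/10) + 10^(76.4/10) + 10^(87.6/10) = 8.733e+08.
L_total = 10·log₁₀(8.733e+08) = 89.41 dB.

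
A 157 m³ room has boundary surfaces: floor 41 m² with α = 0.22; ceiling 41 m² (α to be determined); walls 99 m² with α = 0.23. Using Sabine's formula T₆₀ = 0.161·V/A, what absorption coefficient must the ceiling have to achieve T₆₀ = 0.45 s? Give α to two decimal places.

0.59

A = 0.161·V/T₆₀ = 0.161·157/0.45 = 56.17 m² sabins.
Absorption from the other surfaces = 41·0.22 + 99·0.23 = 31.79 m², so the ceiling must supply 24.38 m² over 41 m².
α = 24.38/41 = 0.595.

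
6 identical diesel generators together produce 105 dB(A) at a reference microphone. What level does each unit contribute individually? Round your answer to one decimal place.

Dividing the total intensity by 6 lowers the level by 10·log₁₀ 6 = 7.782 dB: L₁ = 105 − 7.782.

97.2 dB(A)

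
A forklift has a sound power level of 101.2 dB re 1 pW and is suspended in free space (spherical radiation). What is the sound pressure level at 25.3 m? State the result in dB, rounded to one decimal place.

Free-field spherical radiation: L_p = L_w − 10·log₁₀(4π·r²), r = 25.3 m.
4π·r² = 8044 m², 10·log₁₀ of that is 39.055 dB.
L_p = 101.2 − 39.055 = 62.15 dB.

62.1 dB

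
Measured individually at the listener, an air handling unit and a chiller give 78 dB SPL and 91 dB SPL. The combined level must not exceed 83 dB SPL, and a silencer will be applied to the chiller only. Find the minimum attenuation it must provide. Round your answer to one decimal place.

Fixed contribution from the other source: Σ 10^(L/10) = 10^(78/10) = 6.310e+07 (78.00 dB SPL).
The limit corresponds to 10^(83/10) = 1.995e+08; subtracting the fixed part leaves 1.364e+08 for the chiller, i.e. 81.35 dB SPL.
Required insertion loss = 91 − 81.35 = 9.65 dB.

9.7 dB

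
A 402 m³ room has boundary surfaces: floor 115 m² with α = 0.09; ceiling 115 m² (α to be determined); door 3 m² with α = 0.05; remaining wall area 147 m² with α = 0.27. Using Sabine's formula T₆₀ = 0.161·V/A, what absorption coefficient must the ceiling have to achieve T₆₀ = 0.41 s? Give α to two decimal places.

0.94

From T₆₀ = 0.161·V/A, the target T₆₀ = 0.41 s needs A = 0.161·402/0.41 = 157.86 m².
Absorption from the other surfaces = 115·0.09 + 3·0.05 + 147·0.27 = 50.19 m², so the ceiling must supply 107.67 m² over 115 m².
α = 107.67/115 = 0.936.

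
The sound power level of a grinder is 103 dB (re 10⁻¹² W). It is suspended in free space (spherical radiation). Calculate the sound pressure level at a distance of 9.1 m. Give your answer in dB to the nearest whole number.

Free-field spherical radiation: L_p = L_w − 10·log₁₀(4π·r²), r = 9.1 m.
4π·r² = 1041 m², 10·log₁₀ of that is 30.173 dB.
L_p = 103 − 30.173 = 72.83 dB.

73 dB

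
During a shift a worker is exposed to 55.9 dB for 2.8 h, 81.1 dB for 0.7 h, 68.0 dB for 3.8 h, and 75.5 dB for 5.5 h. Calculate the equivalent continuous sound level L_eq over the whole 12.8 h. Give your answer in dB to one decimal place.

73.8 dB

Weight each interval's intensity by its duration and average over T = 12.8 h:
Σ tᵢ·10^(Lᵢ/10) = 2.8·10^(55.9/10) + 0.7·10^(81.1/10) + 3.8·10^(68.0/10) + 5.5·10^(75.5/10) = 3.104e+08.
L_eq = 10·log₁₀(3.104e+08/12.8) = 73.85 dB.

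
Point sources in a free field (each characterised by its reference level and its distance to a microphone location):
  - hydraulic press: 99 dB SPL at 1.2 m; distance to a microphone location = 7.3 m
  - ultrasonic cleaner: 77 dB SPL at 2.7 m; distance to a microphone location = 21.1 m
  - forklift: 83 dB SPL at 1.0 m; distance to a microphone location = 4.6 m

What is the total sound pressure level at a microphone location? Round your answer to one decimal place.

83.5 dB SPL

First find each source's level at the receiver (point-source: −20·log₁₀(r/r_ref)), then combine on an intensity basis.
hydraulic press: 99 − 20·log₁₀(7.3/1.2) = 99 − 15.68 = 83.32 dB SPL.
ultrasonic cleaner: 77 − 20·log₁₀(21.1/2.7) = 77 − 17.86 = 59.14 dB SPL.
forklift: 83 − 20·log₁₀(4.6/1.0) = 83 − 13.26 = 69.74 dB SPL.
Σ 10^(L/10) = 2.249e+08 → L_total = 10·log₁₀(2.249e+08) = 83.52 dB SPL.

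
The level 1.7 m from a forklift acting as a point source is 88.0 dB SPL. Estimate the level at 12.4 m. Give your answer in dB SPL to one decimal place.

Point-source attenuation: ΔL = 20·log₁₀(r₂/r₁) = 20·log₁₀(12.4/1.7) = 17.259 dB.
L₂ = 88.0 − 20·log₁₀(12.4/1.7) = 88.0 − 17.259 = 70.74 dB SPL.

70.7 dB SPL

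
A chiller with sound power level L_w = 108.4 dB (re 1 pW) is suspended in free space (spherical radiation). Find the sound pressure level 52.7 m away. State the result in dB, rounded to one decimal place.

The power spreads over a sphere of area 4π·r², so L_p = L_w − 10·log₁₀(4π·r²).
4π·r² = 3.49e+04 m², 10·log₁₀ of that is 45.428 dB.
L_p = 108.4 − 45.428 = 62.97 dB.

63.0 dB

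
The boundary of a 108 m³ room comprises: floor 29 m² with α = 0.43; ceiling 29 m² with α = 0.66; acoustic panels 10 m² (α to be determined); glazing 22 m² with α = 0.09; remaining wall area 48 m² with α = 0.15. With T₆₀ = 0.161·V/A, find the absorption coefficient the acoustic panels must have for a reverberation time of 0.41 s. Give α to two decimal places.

0.16

A = 0.161·V/T₆₀ = 0.161·108/0.41 = 42.41 m² sabins.
Absorption from the other surfaces = 29·0.43 + 29·0.66 + 22·0.09 + 48·0.15 = 40.79 m², so the acoustic panels must supply 1.62 m² over 10 m².
α = 1.62/10 = 0.162.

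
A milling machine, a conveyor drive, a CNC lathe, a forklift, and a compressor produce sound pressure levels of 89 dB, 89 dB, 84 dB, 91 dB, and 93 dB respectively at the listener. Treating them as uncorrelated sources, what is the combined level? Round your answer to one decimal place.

For uncorrelated sources the intensities add, so convert each level to linear form, sum, and take 10·log₁₀ of the total.
Σ 10^(L/10) = 10^(89/10) + 10^(89/10) + 10^(84/10) + 10^(91/10) + 10^(93/10) = 5.094e+09.
L_total = 10·log₁₀(5.094e+09) = 97.07 dB.

97.1 dB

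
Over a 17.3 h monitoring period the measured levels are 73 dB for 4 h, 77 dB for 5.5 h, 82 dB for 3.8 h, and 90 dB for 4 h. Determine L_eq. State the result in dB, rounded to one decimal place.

84.6 dB

The energy average is taken in the linear domain: L_eq = 10·log₁₀[(Σ tᵢ·10^(Lᵢ/10))/T], T = 17.3 h.
Σ tᵢ·10^(Lᵢ/10) = 4·10^(73/10) + 5.5·10^(77/10) + 3.8·10^(82/10) + 4·10^(90/10) = 4.958e+09.
L_eq = 10·log₁₀(4.958e+09/17.3) = 84.57 dB.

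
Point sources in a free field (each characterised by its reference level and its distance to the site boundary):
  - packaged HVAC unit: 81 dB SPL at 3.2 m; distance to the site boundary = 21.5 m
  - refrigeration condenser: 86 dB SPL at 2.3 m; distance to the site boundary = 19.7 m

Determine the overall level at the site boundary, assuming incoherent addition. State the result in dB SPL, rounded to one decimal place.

69.1 dB SPL

Apply inverse-square spreading to bring every level to the receiver, then sum 10^(L/10).
packaged HVAC unit: 81 − 20·log₁₀(21.5/3.2) = 81 − 16.55 = 64.45 dB SPL.
refrigeration condenser: 86 − 20·log₁₀(19.7/2.3) = 86 − 18.65 = 67.35 dB SPL.
Σ 10^(L/10) = 8.215e+06 → L_total = 10·log₁₀(8.215e+06) = 69.15 dB SPL.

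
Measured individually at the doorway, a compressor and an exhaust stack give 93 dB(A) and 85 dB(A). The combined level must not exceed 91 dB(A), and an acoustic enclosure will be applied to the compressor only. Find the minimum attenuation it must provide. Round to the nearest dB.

3 dB

The untreated sources together contribute 10^(85/10) = 3.162e+08, i.e. 85.00 dB(A).
The limit corresponds to 10^(91/10) = 1.259e+09; subtracting the fixed part leaves 9.427e+08 for the compressor, i.e. 89.74 dB(A).
So the compressor must be reduced from 93 to 89.74 dB(A): IL = 3.26 dB.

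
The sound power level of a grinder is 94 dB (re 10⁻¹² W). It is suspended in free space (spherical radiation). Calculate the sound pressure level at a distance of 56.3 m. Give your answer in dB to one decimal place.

48.0 dB

L_p = L_w − 10·log₁₀(4π·r²) with r = 56.3 m.
4π·r² = 3.983e+04 m², 10·log₁₀ of that is 46.002 dB.
L_p = 94 − 46.002 = 48.00 dB.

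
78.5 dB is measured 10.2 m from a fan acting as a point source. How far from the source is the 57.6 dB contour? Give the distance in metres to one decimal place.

113.1 m

For a point source L₁ − L₂ = 20·log₁₀(r₂/r₁), so r₂ = r₁·10^((L₁−L₂)/20).
r₂ = 10.2·10^((78.5−57.6)/20) = 10.2·10^(20.9/20) = 113.14 m.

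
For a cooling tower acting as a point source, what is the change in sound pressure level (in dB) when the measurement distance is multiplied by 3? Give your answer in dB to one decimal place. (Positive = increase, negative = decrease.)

Point-source spreading: ΔL = −20·log₁₀(r₂/r₁).
ΔL = −20·log₁₀(3) = -9.54 dB.

-9.5 dB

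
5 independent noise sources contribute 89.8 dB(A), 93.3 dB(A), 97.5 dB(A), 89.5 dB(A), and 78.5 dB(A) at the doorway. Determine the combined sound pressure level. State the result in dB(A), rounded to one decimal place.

99.9 dB(A)

Incoherent sources combine by intensity addition: L_total = 10·log₁₀(Σ 10^(L_i/10)).
Σ 10^(L/10) = 10^(89.8/10) + 10^(93.3/10) + 10^(97.5/10) + 10^(89.5/10) + 10^(78.5/10) = 9.678e+09.
L_total = 10·log₁₀(9.678e+09) = 99.86 dB(A).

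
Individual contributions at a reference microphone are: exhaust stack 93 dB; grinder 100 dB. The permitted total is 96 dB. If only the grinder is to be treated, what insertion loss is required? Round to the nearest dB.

Fixed contribution from the other source: Σ 10^(L/10) = 10^(93/10) = 1.995e+09 (93.00 dB).
The limit corresponds to 10^(96/10) = 3.981e+09; subtracting the fixed part leaves 1.986e+09 for the grinder, i.e. 92.98 dB.
So the grinder must be reduced from 100 to 92.98 dB: IL = 7.02 dB.

7 dB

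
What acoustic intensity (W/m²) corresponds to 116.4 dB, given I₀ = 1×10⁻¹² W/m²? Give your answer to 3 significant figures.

L = 10·log₁₀(I/I₀) ⇒ I = I₀·10^(L/10) = 10⁻¹² × 10^11.64.

0.437 W/m²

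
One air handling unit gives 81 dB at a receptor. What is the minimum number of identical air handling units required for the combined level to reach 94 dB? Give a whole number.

20

The shortfall is 94 − 81 = 13.0 dB, and N units add 10·log₁₀ N, so need 10·log₁₀ N ≥ 13.0.
N ≥ 10^(13.0/10) = 19.953, so N = 20.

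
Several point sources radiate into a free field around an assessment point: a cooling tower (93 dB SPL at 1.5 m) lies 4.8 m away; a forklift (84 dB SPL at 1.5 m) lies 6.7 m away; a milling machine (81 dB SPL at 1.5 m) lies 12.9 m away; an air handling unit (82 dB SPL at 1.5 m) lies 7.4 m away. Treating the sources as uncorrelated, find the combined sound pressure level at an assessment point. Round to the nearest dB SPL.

Apply inverse-square spreading to bring every level to the receiver, then sum 10^(L/10).
cooling tower: 93 − 20·log₁₀(4.8/1.5) = 93 − 10.10 = 82.90 dB SPL.
forklift: 84 − 20·log₁₀(6.7/1.5) = 84 − 13.00 = 71.00 dB SPL.
milling machine: 81 − 20·log₁₀(12.9/1.5) = 81 − 18.69 = 62.31 dB SPL.
air handling unit: 82 − 20·log₁₀(7.4/1.5) = 82 − 13.86 = 68.14 dB SPL.
Σ 10^(L/10) = 2.157e+08 → L_total = 10·log₁₀(2.157e+08) = 83.34 dB SPL.

83 dB SPL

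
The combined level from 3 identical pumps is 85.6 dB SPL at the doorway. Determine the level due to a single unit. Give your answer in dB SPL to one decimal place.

3 equal contributions raise the level by 10·log₁₀ 3 = 4.771 dB, so each unit alone gives 85.6 − 4.771.

80.8 dB SPL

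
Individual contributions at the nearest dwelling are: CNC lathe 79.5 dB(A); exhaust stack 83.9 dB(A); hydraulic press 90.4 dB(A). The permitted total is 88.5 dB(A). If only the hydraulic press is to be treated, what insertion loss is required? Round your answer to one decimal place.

4.7 dB

The untreated sources together contribute 10^(79.5/10) + 10^(83.9/10) = 3.346e+08, i.e. 85.25 dB(A).
The limit corresponds to 10^(88.5/10) = 7.079e+08; subtracting the fixed part leaves 3.733e+08 for the hydraulic press, i.e. 85.72 dB(A).
So the hydraulic press must be reduced from 90.4 to 85.72 dB(A): IL = 4.68 dB.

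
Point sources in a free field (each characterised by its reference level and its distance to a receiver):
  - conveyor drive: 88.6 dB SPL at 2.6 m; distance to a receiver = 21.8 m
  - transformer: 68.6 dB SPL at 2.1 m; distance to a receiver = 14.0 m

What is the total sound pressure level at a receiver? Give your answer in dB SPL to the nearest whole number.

Apply inverse-square spreading to bring every level to the receiver, then sum 10^(L/10).
conveyor drive: 88.6 − 20·log₁₀(21.8/2.6) = 88.6 − 18.47 = 70.13 dB SPL.
transformer: 68.6 − 20·log₁₀(14.0/2.1) = 68.6 − 16.48 = 52.12 dB SPL.
Σ 10^(L/10) = 1.047e+07 → L_total = 10·log₁₀(1.047e+07) = 70.20 dB SPL.

70 dB SPL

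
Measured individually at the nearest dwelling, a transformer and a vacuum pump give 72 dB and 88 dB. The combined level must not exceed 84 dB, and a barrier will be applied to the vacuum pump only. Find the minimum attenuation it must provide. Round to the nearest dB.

4 dB

Fixed contribution from the other source: Σ 10^(L/10) = 10^(72/10) = 1.585e+07 (72.00 dB).
The limit corresponds to 10^(84/10) = 2.512e+08; subtracting the fixed part leaves 2.353e+08 for the vacuum pump, i.e. 83.72 dB.
Required insertion loss = 88 − 83.72 = 4.28 dB.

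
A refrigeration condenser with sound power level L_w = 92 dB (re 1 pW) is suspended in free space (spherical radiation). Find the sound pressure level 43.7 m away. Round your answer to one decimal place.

Free-field spherical radiation: L_p = L_w − 10·log₁₀(4π·r²), r = 43.7 m.
4π·r² = 2.4e+04 m², 10·log₁₀ of that is 43.802 dB.
L_p = 92 − 43.802 = 48.20 dB.

48.2 dB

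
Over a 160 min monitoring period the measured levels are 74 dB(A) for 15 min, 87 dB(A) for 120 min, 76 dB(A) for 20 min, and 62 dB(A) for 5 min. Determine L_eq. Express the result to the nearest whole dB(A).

Weight each interval's intensity by its duration and average over T = 160 min:
Σ tᵢ·10^(Lᵢ/10) = 15·10^(74/10) + 120·10^(87/10) + 20·10^(76/10) + 5·10^(62/10) = 6.132e+10.
L_eq = 10·log₁₀(6.132e+10/160) = 85.84 dB(A).

86 dB(A)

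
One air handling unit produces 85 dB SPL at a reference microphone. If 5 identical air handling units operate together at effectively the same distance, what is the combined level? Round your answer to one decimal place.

92.0 dB SPL

With 5 equal, uncorrelated contributions the intensity is 5× that of one unit, giving a rise of 10·log₁₀ 5.
L_total = 85 + 10·log₁₀(5) = 85 + 6.990 = 91.99 dB SPL.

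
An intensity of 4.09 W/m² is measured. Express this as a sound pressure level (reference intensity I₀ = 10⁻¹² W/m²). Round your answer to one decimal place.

126.1 dB

L = 10·log₁₀(I/I₀) = 10·log₁₀(4.09/10⁻¹²) = 10·log₁₀(4.09×10^12).
L = 10·(0.6117 + 12) = 126.12 dB.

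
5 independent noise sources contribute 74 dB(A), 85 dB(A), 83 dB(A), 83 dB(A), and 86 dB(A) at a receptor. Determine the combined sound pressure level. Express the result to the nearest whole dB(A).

91 dB(A)

For uncorrelated sources the intensities add, so convert each level to linear form, sum, and take 10·log₁₀ of the total.
Σ 10^(L/10) = 10^(74/10) + 10^(85/10) + 10^(83/10) + 10^(83/10) + 10^(86/10) = 1.139e+09.
L_total = 10·log₁₀(1.139e+09) = 90.56 dB(A).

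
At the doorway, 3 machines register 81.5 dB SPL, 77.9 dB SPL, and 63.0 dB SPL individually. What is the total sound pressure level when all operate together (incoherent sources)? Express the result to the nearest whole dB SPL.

For uncorrelated sources the intensities add, so convert each level to linear form, sum, and take 10·log₁₀ of the total.
Σ 10^(L/10) = 10^(81.5/10) + 10^(77.9/10) + 10^(63.0/10) = 2.049e+08.
L_total = 10·log₁₀(2.049e+08) = 83.12 dB SPL.

83 dB SPL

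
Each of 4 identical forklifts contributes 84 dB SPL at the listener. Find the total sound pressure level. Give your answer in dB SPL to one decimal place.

90.0 dB SPL

N identical incoherent sources raise the level by 10·log₁₀ N.
L_total = 84 + 10·log₁₀(4) = 84 + 6.021 = 90.02 dB SPL.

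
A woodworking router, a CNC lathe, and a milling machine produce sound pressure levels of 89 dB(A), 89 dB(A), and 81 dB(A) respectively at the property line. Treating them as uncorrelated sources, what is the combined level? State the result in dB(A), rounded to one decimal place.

For uncorrelated sources the intensities add, so convert each level to linear form, sum, and take 10·log₁₀ of the total.
Σ 10^(L/10) = 10^(89/10) + 10^(89/10) + 10^(81/10) = 1.715e+09.
L_total = 10·log₁₀(1.715e+09) = 92.34 dB(A).

92.3 dB(A)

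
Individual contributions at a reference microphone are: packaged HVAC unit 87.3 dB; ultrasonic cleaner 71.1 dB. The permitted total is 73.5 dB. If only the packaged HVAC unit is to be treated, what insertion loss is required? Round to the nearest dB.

The untreated sources together contribute 10^(71.1/10) = 1.288e+07, i.e. 71.10 dB.
The limit corresponds to 10^(73.5/10) = 2.239e+07; subtracting the fixed part leaves 9.505e+06 for the packaged HVAC unit, i.e. 69.78 dB.
So the packaged HVAC unit must be reduced from 87.3 to 69.78 dB: IL = 17.52 dB.

18 dB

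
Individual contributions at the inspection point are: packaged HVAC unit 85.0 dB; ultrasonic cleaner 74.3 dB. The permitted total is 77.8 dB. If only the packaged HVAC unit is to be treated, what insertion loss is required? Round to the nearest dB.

The untreated sources together contribute 10^(74.3/10) = 2.692e+07, i.e. 74.30 dB.
To meet 77.8 dB overall, the treated packaged HVAC unit may contribute at most 10^(77.8/10) − 2.692e+07 = 3.334e+07, i.e. 75.23 dB.
So the packaged HVAC unit must be reduced from 85.0 to 75.23 dB: IL = 9.77 dB.

10 dB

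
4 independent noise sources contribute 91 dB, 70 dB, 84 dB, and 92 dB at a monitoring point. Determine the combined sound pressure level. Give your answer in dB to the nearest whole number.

Incoherent sources combine by intensity addition: L_total = 10·log₁₀(Σ 10^(L_i/10)).
Σ 10^(L/10) = 10^(91/10) + 10^(70/10) + 10^(84/10) + 10^(92/10) = 3.105e+09.
L_total = 10·log₁₀(3.105e+09) = 94.92 dB.

95 dB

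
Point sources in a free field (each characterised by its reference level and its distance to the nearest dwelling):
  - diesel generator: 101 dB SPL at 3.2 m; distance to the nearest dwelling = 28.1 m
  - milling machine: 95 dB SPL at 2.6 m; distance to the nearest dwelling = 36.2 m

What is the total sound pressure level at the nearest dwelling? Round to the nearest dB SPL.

Apply inverse-square spreading to bring every level to the receiver, then sum 10^(L/10).
diesel generator: 101 − 20·log₁₀(28.1/3.2) = 101 − 18.87 = 82.13 dB SPL.
milling machine: 95 − 20·log₁₀(36.2/2.6) = 95 − 22.87 = 72.13 dB SPL.
Σ 10^(L/10) = 1.796e+08 → L_total = 10·log₁₀(1.796e+08) = 82.54 dB SPL.

83 dB SPL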